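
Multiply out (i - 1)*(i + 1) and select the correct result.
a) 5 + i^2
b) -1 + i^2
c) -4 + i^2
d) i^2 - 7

Expanding (i - 1)*(i + 1):
= -1 + i^2
b) -1 + i^2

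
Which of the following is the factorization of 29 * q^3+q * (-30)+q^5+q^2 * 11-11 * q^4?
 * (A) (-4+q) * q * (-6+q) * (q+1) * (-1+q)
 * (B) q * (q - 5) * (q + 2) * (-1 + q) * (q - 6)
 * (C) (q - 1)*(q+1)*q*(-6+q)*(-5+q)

We need to factor 29 * q^3+q * (-30)+q^5+q^2 * 11-11 * q^4.
The factored form is (q - 1)*(q+1)*q*(-6+q)*(-5+q).
C) (q - 1)*(q+1)*q*(-6+q)*(-5+q)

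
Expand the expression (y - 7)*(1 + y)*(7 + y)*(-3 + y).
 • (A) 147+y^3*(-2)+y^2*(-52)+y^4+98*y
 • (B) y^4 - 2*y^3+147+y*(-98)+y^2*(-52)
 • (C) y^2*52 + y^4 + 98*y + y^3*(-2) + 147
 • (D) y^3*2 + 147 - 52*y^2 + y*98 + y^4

Expanding (y - 7)*(1 + y)*(7 + y)*(-3 + y):
= 147+y^3*(-2)+y^2*(-52)+y^4+98*y
A) 147+y^3*(-2)+y^2*(-52)+y^4+98*y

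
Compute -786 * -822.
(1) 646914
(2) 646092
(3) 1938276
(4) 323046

-786 * -822 = 646092
2) 646092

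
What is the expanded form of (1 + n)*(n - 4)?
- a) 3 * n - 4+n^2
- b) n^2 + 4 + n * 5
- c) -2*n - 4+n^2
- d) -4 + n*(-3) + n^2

Expanding (1 + n)*(n - 4):
= -4 + n*(-3) + n^2
d) -4 + n*(-3) + n^2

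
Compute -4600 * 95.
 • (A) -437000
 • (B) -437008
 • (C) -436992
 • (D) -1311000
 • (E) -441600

-4600 * 95 = -437000
A) -437000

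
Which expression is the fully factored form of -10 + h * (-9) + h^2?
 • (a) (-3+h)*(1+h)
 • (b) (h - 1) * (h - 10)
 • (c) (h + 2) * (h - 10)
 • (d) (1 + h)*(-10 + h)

We need to factor -10 + h * (-9) + h^2.
The factored form is (1 + h)*(-10 + h).
d) (1 + h)*(-10 + h)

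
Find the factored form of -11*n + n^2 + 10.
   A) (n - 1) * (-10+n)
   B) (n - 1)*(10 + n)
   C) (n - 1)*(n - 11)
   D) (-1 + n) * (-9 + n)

We need to factor -11*n + n^2 + 10.
The factored form is (n - 1) * (-10+n).
A) (n - 1) * (-10+n)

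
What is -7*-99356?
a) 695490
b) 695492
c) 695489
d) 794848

-7 * -99356 = 695492
b) 695492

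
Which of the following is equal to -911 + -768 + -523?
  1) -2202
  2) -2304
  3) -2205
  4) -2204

First: -911 + -768 = -1679
Then: -1679 + -523 = -2202
1) -2202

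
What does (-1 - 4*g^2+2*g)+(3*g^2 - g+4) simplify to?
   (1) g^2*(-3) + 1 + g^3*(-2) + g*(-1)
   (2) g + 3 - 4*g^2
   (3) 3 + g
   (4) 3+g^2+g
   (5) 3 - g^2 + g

Adding the polynomials and combining like terms:
(-1 - 4*g^2 + 2*g) + (3*g^2 - g + 4)
= 3 - g^2 + g
5) 3 - g^2 + g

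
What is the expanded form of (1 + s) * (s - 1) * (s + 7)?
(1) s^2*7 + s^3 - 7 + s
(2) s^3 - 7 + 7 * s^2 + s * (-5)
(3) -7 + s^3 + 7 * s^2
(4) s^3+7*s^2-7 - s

Expanding (1 + s) * (s - 1) * (s + 7):
= s^3+7*s^2-7 - s
4) s^3+7*s^2-7 - s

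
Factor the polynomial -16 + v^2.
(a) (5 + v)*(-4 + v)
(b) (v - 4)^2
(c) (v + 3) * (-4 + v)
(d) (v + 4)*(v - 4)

We need to factor -16 + v^2.
The factored form is (v + 4)*(v - 4).
d) (v + 4)*(v - 4)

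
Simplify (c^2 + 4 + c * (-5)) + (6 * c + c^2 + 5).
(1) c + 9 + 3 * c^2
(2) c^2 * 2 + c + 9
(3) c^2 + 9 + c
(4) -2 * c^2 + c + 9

Adding the polynomials and combining like terms:
(c^2 + 4 + c*(-5)) + (6*c + c^2 + 5)
= c^2 * 2 + c + 9
2) c^2 * 2 + c + 9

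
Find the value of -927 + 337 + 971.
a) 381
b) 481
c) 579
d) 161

First: -927 + 337 = -590
Then: -590 + 971 = 381
a) 381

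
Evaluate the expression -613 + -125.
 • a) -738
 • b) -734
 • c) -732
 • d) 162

-613 + -125 = -738
a) -738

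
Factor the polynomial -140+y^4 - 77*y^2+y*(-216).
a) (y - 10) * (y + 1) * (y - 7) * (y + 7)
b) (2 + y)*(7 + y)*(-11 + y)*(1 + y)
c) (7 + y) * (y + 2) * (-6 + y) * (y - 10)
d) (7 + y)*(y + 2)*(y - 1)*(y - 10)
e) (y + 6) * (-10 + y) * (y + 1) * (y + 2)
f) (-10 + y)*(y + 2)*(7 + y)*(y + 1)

We need to factor -140+y^4 - 77*y^2+y*(-216).
The factored form is (-10 + y)*(y + 2)*(7 + y)*(y + 1).
f) (-10 + y)*(y + 2)*(7 + y)*(y + 1)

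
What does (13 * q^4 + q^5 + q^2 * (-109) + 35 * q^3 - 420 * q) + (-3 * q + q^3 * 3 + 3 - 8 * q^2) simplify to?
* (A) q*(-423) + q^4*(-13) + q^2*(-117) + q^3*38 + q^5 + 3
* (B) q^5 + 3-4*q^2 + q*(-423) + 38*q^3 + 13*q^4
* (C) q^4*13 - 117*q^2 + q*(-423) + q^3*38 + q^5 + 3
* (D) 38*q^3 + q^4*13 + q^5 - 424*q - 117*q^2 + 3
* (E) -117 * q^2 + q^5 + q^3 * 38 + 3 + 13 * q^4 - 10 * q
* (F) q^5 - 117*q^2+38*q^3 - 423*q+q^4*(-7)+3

Adding the polynomials and combining like terms:
(13*q^4 + q^5 + q^2*(-109) + 35*q^3 - 420*q) + (-3*q + q^3*3 + 3 - 8*q^2)
= q^4*13 - 117*q^2 + q*(-423) + q^3*38 + q^5 + 3
C) q^4*13 - 117*q^2 + q*(-423) + q^3*38 + q^5 + 3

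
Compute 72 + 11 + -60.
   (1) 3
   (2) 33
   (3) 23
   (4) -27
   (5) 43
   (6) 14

First: 72 + 11 = 83
Then: 83 + -60 = 23
3) 23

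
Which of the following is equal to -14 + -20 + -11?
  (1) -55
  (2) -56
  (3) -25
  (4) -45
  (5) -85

First: -14 + -20 = -34
Then: -34 + -11 = -45
4) -45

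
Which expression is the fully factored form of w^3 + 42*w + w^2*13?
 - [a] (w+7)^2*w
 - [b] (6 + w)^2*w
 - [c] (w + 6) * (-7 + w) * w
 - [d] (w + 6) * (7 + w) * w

We need to factor w^3 + 42*w + w^2*13.
The factored form is (w + 6) * (7 + w) * w.
d) (w + 6) * (7 + w) * w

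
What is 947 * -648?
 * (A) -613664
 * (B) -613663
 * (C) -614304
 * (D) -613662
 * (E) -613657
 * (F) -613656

947 * -648 = -613656
F) -613656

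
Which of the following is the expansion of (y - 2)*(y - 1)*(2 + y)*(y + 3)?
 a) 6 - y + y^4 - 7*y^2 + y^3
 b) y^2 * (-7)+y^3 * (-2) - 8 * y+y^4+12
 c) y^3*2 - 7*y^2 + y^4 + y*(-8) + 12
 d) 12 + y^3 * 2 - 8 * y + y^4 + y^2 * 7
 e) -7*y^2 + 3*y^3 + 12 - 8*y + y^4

Expanding (y - 2)*(y - 1)*(2 + y)*(y + 3):
= y^3*2 - 7*y^2 + y^4 + y*(-8) + 12
c) y^3*2 - 7*y^2 + y^4 + y*(-8) + 12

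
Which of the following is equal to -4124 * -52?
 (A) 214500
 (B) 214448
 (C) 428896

-4124 * -52 = 214448
B) 214448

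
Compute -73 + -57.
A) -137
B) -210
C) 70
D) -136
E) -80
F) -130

-73 + -57 = -130
F) -130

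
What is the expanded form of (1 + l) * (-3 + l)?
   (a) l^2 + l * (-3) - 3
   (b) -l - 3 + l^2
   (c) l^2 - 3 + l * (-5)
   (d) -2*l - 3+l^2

Expanding (1 + l) * (-3 + l):
= -2*l - 3+l^2
d) -2*l - 3+l^2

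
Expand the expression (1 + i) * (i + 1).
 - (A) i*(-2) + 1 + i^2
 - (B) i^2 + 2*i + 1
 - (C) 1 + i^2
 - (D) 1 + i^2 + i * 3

Expanding (1 + i) * (i + 1):
= i^2 + 2*i + 1
B) i^2 + 2*i + 1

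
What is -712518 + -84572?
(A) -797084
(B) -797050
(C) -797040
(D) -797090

-712518 + -84572 = -797090
D) -797090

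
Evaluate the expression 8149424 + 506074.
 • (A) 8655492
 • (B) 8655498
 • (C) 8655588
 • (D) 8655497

8149424 + 506074 = 8655498
B) 8655498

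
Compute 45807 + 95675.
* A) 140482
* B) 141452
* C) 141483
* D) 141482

45807 + 95675 = 141482
D) 141482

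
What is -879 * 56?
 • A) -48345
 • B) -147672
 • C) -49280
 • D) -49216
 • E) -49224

-879 * 56 = -49224
E) -49224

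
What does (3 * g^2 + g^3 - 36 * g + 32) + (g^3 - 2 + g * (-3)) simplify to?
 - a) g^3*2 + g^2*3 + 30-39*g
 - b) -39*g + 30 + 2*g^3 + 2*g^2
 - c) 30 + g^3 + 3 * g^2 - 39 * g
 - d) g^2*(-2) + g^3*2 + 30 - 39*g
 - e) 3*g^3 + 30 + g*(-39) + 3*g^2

Adding the polynomials and combining like terms:
(3*g^2 + g^3 - 36*g + 32) + (g^3 - 2 + g*(-3))
= g^3*2 + g^2*3 + 30-39*g
a) g^3*2 + g^2*3 + 30-39*g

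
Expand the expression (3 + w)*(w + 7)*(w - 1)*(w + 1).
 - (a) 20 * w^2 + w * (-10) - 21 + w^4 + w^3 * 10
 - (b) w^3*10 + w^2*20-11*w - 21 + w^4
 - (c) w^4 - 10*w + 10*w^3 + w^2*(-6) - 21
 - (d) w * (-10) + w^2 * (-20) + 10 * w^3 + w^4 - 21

Expanding (3 + w)*(w + 7)*(w - 1)*(w + 1):
= 20 * w^2 + w * (-10) - 21 + w^4 + w^3 * 10
a) 20 * w^2 + w * (-10) - 21 + w^4 + w^3 * 10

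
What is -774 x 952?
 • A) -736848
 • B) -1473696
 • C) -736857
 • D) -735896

-774 * 952 = -736848
A) -736848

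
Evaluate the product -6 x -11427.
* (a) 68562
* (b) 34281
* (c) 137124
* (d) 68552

-6 * -11427 = 68562
a) 68562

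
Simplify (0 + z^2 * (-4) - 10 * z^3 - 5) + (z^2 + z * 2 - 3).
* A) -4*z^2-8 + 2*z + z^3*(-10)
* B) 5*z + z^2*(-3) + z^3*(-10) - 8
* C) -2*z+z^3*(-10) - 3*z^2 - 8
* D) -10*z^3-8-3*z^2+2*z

Adding the polynomials and combining like terms:
(0 + z^2*(-4) - 10*z^3 - 5) + (z^2 + z*2 - 3)
= -10*z^3-8-3*z^2+2*z
D) -10*z^3-8-3*z^2+2*z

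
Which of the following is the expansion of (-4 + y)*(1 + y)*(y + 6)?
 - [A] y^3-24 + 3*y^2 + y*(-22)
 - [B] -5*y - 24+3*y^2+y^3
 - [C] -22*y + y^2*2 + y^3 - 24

Expanding (-4 + y)*(1 + y)*(y + 6):
= y^3-24 + 3*y^2 + y*(-22)
A) y^3-24 + 3*y^2 + y*(-22)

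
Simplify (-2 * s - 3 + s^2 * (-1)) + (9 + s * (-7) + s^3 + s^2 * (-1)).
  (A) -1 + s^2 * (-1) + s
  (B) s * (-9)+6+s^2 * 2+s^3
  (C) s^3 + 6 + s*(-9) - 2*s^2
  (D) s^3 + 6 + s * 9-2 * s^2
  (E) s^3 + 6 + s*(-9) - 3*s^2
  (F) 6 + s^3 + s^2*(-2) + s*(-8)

Adding the polynomials and combining like terms:
(-2*s - 3 + s^2*(-1)) + (9 + s*(-7) + s^3 + s^2*(-1))
= s^3 + 6 + s*(-9) - 2*s^2
C) s^3 + 6 + s*(-9) - 2*s^2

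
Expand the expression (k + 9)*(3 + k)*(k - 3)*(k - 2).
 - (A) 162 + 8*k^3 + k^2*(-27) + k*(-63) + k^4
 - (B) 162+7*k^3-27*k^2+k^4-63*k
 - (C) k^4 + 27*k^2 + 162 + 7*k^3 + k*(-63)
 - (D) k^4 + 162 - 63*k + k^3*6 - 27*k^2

Expanding (k + 9)*(3 + k)*(k - 3)*(k - 2):
= 162+7*k^3-27*k^2+k^4-63*k
B) 162+7*k^3-27*k^2+k^4-63*k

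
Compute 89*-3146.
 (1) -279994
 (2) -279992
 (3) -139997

89 * -3146 = -279994
1) -279994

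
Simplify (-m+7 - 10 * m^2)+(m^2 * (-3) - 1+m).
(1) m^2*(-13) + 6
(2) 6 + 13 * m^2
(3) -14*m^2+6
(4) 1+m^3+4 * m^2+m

Adding the polynomials and combining like terms:
(-m + 7 - 10*m^2) + (m^2*(-3) - 1 + m)
= m^2*(-13) + 6
1) m^2*(-13) + 6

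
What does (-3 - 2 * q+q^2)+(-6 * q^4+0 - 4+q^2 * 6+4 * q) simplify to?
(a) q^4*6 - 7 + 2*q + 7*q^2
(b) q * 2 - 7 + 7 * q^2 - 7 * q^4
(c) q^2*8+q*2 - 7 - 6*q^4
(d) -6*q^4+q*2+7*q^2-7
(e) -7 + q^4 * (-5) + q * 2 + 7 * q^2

Adding the polynomials and combining like terms:
(-3 - 2*q + q^2) + (-6*q^4 + 0 - 4 + q^2*6 + 4*q)
= -6*q^4+q*2+7*q^2-7
d) -6*q^4+q*2+7*q^2-7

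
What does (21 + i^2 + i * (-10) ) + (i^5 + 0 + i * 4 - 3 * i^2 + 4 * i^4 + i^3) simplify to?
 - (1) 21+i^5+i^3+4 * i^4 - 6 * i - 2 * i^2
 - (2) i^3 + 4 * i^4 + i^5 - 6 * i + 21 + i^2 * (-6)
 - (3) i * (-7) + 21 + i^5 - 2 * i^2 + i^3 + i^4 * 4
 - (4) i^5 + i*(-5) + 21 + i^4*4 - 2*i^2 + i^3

Adding the polynomials and combining like terms:
(21 + i^2 + i*(-10)) + (i^5 + 0 + i*4 - 3*i^2 + 4*i^4 + i^3)
= 21+i^5+i^3+4 * i^4 - 6 * i - 2 * i^2
1) 21+i^5+i^3+4 * i^4 - 6 * i - 2 * i^2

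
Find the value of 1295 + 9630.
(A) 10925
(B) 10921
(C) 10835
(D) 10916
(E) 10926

1295 + 9630 = 10925
A) 10925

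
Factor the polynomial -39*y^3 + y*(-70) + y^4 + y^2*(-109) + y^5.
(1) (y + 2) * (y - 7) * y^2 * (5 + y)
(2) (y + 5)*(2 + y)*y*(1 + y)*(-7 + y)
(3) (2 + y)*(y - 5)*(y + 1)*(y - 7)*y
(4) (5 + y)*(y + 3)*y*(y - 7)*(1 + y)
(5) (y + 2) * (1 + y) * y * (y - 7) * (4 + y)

We need to factor -39*y^3 + y*(-70) + y^4 + y^2*(-109) + y^5.
The factored form is (y + 5)*(2 + y)*y*(1 + y)*(-7 + y).
2) (y + 5)*(2 + y)*y*(1 + y)*(-7 + y)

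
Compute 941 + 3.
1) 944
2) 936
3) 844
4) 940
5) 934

941 + 3 = 944
1) 944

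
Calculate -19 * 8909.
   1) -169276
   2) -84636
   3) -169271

-19 * 8909 = -169271
3) -169271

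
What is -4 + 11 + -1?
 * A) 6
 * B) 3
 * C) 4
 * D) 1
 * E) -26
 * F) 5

First: -4 + 11 = 7
Then: 7 + -1 = 6
A) 6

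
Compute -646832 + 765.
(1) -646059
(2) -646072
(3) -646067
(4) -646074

-646832 + 765 = -646067
3) -646067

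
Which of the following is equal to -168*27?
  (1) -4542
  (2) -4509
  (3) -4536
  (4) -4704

-168 * 27 = -4536
3) -4536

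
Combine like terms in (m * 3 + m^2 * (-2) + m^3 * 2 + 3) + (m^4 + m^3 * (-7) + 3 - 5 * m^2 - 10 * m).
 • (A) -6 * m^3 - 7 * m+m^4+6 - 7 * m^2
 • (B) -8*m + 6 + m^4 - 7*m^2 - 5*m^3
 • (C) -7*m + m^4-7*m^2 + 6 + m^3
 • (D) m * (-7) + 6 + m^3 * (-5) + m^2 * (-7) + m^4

Adding the polynomials and combining like terms:
(m*3 + m^2*(-2) + m^3*2 + 3) + (m^4 + m^3*(-7) + 3 - 5*m^2 - 10*m)
= m * (-7) + 6 + m^3 * (-5) + m^2 * (-7) + m^4
D) m * (-7) + 6 + m^3 * (-5) + m^2 * (-7) + m^4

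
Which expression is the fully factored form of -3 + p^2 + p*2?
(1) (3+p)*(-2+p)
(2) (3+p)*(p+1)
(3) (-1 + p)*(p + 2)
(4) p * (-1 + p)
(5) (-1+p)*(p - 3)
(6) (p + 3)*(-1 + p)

We need to factor -3 + p^2 + p*2.
The factored form is (p + 3)*(-1 + p).
6) (p + 3)*(-1 + p)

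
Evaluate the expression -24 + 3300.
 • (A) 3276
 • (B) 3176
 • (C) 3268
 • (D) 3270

-24 + 3300 = 3276
A) 3276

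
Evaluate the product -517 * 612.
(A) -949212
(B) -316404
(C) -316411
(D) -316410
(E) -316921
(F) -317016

-517 * 612 = -316404
B) -316404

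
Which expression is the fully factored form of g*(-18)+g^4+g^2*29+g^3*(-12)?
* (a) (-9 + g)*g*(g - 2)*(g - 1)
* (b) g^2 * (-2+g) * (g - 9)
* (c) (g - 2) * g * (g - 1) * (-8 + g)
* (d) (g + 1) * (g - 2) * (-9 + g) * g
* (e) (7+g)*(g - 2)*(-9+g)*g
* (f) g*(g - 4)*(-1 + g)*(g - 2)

We need to factor g*(-18)+g^4+g^2*29+g^3*(-12).
The factored form is (-9 + g)*g*(g - 2)*(g - 1).
a) (-9 + g)*g*(g - 2)*(g - 1)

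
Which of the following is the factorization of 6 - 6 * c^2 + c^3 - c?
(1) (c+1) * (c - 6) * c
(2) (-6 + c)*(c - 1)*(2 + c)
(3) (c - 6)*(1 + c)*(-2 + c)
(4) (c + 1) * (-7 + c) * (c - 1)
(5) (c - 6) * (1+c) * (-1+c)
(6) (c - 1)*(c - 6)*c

We need to factor 6 - 6 * c^2 + c^3 - c.
The factored form is (c - 6) * (1+c) * (-1+c).
5) (c - 6) * (1+c) * (-1+c)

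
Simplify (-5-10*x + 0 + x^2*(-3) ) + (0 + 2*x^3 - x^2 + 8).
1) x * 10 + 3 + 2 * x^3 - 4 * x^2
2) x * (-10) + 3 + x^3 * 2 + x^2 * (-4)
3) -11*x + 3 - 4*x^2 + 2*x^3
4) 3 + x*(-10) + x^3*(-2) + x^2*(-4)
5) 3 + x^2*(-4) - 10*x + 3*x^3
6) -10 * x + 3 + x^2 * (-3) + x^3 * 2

Adding the polynomials and combining like terms:
(-5 - 10*x + 0 + x^2*(-3)) + (0 + 2*x^3 - x^2 + 8)
= x * (-10) + 3 + x^3 * 2 + x^2 * (-4)
2) x * (-10) + 3 + x^3 * 2 + x^2 * (-4)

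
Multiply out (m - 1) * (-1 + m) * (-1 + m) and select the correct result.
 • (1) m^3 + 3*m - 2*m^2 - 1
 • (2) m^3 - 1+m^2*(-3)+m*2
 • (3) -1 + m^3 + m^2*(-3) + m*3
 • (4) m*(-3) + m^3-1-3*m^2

Expanding (m - 1) * (-1 + m) * (-1 + m):
= -1 + m^3 + m^2*(-3) + m*3
3) -1 + m^3 + m^2*(-3) + m*3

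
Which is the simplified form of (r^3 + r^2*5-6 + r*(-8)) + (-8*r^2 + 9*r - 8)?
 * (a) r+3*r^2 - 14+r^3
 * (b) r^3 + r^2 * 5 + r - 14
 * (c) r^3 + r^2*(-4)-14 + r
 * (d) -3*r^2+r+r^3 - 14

Adding the polynomials and combining like terms:
(r^3 + r^2*5 - 6 + r*(-8)) + (-8*r^2 + 9*r - 8)
= -3*r^2+r+r^3 - 14
d) -3*r^2+r+r^3 - 14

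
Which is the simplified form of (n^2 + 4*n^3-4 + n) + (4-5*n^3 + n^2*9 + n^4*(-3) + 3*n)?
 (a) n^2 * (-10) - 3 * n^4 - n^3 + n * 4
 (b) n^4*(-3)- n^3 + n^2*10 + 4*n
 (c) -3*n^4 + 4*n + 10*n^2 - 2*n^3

Adding the polynomials and combining like terms:
(n^2 + 4*n^3 - 4 + n) + (4 - 5*n^3 + n^2*9 + n^4*(-3) + 3*n)
= n^4*(-3)- n^3 + n^2*10 + 4*n
b) n^4*(-3)- n^3 + n^2*10 + 4*n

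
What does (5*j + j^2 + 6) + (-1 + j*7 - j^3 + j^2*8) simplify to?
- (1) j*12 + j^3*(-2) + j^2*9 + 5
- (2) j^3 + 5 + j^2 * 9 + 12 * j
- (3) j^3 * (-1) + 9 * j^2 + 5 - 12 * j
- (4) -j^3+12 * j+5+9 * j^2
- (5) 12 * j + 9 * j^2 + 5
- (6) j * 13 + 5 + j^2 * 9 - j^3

Adding the polynomials and combining like terms:
(5*j + j^2 + 6) + (-1 + j*7 - j^3 + j^2*8)
= -j^3+12 * j+5+9 * j^2
4) -j^3+12 * j+5+9 * j^2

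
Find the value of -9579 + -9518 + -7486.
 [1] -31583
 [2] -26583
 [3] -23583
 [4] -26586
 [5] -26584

First: -9579 + -9518 = -19097
Then: -19097 + -7486 = -26583
2) -26583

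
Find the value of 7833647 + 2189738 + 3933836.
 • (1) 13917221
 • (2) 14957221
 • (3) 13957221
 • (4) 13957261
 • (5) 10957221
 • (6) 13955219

First: 7833647 + 2189738 = 10023385
Then: 10023385 + 3933836 = 13957221
3) 13957221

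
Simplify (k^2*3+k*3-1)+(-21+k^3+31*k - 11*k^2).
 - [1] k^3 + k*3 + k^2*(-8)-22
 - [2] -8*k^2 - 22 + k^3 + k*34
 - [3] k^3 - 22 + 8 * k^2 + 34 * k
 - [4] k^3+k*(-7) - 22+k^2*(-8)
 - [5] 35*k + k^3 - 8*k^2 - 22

Adding the polynomials and combining like terms:
(k^2*3 + k*3 - 1) + (-21 + k^3 + 31*k - 11*k^2)
= -8*k^2 - 22 + k^3 + k*34
2) -8*k^2 - 22 + k^3 + k*34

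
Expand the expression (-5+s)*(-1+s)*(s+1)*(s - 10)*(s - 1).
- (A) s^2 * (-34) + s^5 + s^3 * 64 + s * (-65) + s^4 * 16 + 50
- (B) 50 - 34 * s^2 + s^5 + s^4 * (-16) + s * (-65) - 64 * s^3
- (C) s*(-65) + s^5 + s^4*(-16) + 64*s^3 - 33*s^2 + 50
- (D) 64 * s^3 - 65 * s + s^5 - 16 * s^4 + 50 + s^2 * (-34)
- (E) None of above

Expanding (-5+s)*(-1+s)*(s+1)*(s - 10)*(s - 1):
= 64 * s^3 - 65 * s + s^5 - 16 * s^4 + 50 + s^2 * (-34)
D) 64 * s^3 - 65 * s + s^5 - 16 * s^4 + 50 + s^2 * (-34)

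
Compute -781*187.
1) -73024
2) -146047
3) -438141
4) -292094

-781 * 187 = -146047
2) -146047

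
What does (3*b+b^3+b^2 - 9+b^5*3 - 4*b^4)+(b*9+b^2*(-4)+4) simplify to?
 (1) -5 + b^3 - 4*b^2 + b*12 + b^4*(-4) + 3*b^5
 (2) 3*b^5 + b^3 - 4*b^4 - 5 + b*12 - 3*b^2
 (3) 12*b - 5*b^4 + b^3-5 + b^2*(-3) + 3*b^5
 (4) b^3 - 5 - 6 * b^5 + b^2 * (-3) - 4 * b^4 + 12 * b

Adding the polynomials and combining like terms:
(3*b + b^3 + b^2 - 9 + b^5*3 - 4*b^4) + (b*9 + b^2*(-4) + 4)
= 3*b^5 + b^3 - 4*b^4 - 5 + b*12 - 3*b^2
2) 3*b^5 + b^3 - 4*b^4 - 5 + b*12 - 3*b^2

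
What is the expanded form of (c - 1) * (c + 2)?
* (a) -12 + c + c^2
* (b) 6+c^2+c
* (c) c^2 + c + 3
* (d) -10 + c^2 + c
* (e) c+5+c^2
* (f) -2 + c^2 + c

Expanding (c - 1) * (c + 2):
= -2 + c^2 + c
f) -2 + c^2 + c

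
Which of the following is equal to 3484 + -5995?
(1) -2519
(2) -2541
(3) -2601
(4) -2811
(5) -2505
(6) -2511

3484 + -5995 = -2511
6) -2511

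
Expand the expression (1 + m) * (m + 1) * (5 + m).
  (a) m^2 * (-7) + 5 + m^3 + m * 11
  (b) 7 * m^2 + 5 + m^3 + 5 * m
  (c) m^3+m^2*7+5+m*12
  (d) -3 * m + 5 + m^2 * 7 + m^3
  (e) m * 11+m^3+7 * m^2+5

Expanding (1 + m) * (m + 1) * (5 + m):
= m * 11+m^3+7 * m^2+5
e) m * 11+m^3+7 * m^2+5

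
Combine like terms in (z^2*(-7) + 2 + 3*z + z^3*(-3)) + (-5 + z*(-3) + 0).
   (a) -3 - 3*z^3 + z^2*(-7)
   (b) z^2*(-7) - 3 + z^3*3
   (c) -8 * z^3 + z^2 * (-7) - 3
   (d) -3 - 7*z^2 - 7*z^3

Adding the polynomials and combining like terms:
(z^2*(-7) + 2 + 3*z + z^3*(-3)) + (-5 + z*(-3) + 0)
= -3 - 3*z^3 + z^2*(-7)
a) -3 - 3*z^3 + z^2*(-7)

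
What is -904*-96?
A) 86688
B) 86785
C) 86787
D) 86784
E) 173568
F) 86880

-904 * -96 = 86784
D) 86784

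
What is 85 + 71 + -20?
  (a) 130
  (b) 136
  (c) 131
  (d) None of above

First: 85 + 71 = 156
Then: 156 + -20 = 136
b) 136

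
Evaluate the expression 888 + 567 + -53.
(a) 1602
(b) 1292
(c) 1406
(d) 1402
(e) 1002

First: 888 + 567 = 1455
Then: 1455 + -53 = 1402
d) 1402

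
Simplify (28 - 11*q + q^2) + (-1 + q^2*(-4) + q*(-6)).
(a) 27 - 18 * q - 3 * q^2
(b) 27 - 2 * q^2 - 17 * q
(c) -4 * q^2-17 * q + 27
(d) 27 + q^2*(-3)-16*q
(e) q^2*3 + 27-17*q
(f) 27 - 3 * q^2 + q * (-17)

Adding the polynomials and combining like terms:
(28 - 11*q + q^2) + (-1 + q^2*(-4) + q*(-6))
= 27 - 3 * q^2 + q * (-17)
f) 27 - 3 * q^2 + q * (-17)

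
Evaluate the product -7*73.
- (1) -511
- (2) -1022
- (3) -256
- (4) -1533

-7 * 73 = -511
1) -511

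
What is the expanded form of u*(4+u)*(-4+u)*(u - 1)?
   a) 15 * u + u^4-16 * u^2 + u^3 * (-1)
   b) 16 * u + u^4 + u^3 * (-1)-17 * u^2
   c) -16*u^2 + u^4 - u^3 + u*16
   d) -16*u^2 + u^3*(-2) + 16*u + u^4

Expanding u*(4+u)*(-4+u)*(u - 1):
= -16*u^2 + u^4 - u^3 + u*16
c) -16*u^2 + u^4 - u^3 + u*16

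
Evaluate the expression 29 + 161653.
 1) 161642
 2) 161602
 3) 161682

29 + 161653 = 161682
3) 161682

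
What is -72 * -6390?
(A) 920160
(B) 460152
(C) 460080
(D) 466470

-72 * -6390 = 460080
C) 460080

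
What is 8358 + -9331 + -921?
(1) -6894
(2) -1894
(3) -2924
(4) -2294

First: 8358 + -9331 = -973
Then: -973 + -921 = -1894
2) -1894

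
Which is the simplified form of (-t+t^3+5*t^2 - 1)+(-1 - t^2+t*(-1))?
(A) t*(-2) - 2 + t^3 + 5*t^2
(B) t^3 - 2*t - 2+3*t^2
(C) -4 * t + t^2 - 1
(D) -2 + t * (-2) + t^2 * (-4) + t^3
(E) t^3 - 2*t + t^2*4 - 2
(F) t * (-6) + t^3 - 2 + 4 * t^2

Adding the polynomials and combining like terms:
(-t + t^3 + 5*t^2 - 1) + (-1 - t^2 + t*(-1))
= t^3 - 2*t + t^2*4 - 2
E) t^3 - 2*t + t^2*4 - 2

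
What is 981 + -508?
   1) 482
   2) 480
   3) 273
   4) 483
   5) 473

981 + -508 = 473
5) 473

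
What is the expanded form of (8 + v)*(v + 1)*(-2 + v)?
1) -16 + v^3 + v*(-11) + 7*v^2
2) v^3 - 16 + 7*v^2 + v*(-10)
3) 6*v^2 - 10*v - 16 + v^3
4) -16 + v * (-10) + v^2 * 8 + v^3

Expanding (8 + v)*(v + 1)*(-2 + v):
= v^3 - 16 + 7*v^2 + v*(-10)
2) v^3 - 16 + 7*v^2 + v*(-10)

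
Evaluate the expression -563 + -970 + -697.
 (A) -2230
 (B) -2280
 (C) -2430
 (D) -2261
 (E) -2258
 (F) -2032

First: -563 + -970 = -1533
Then: -1533 + -697 = -2230
A) -2230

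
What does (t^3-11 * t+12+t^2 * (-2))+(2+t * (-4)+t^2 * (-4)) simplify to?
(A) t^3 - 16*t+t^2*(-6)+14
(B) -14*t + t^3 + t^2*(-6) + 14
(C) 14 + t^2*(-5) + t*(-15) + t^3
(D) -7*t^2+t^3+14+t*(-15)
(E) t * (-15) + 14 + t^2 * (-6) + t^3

Adding the polynomials and combining like terms:
(t^3 - 11*t + 12 + t^2*(-2)) + (2 + t*(-4) + t^2*(-4))
= t * (-15) + 14 + t^2 * (-6) + t^3
E) t * (-15) + 14 + t^2 * (-6) + t^3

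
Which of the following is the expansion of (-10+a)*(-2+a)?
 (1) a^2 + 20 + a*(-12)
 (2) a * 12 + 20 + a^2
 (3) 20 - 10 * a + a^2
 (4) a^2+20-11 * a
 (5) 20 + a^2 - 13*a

Expanding (-10+a)*(-2+a):
= a^2 + 20 + a*(-12)
1) a^2 + 20 + a*(-12)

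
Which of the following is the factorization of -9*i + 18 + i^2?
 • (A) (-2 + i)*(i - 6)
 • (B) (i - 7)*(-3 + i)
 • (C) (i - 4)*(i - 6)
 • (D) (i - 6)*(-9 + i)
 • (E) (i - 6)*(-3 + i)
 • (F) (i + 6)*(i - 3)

We need to factor -9*i + 18 + i^2.
The factored form is (i - 6)*(-3 + i).
E) (i - 6)*(-3 + i)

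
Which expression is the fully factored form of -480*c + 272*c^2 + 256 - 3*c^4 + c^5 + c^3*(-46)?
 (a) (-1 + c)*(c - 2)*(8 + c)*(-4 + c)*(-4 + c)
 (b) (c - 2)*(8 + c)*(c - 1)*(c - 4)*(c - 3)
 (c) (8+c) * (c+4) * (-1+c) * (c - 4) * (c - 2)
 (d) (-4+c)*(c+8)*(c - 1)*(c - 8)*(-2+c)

We need to factor -480*c + 272*c^2 + 256 - 3*c^4 + c^5 + c^3*(-46).
The factored form is (-1 + c)*(c - 2)*(8 + c)*(-4 + c)*(-4 + c).
a) (-1 + c)*(c - 2)*(8 + c)*(-4 + c)*(-4 + c)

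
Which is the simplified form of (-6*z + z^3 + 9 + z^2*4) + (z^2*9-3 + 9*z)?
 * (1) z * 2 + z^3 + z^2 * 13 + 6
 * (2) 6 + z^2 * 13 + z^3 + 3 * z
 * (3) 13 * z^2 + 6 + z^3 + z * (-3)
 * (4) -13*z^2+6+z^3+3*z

Adding the polynomials and combining like terms:
(-6*z + z^3 + 9 + z^2*4) + (z^2*9 - 3 + 9*z)
= 6 + z^2 * 13 + z^3 + 3 * z
2) 6 + z^2 * 13 + z^3 + 3 * z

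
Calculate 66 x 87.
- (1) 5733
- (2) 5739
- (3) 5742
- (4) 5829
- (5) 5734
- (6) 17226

66 * 87 = 5742
3) 5742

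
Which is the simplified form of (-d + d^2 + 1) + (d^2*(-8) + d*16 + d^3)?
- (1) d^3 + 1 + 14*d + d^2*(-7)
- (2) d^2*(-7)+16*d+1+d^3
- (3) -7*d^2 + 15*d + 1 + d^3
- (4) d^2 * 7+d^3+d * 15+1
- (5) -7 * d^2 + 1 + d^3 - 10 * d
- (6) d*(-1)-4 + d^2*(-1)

Adding the polynomials and combining like terms:
(-d + d^2 + 1) + (d^2*(-8) + d*16 + d^3)
= -7*d^2 + 15*d + 1 + d^3
3) -7*d^2 + 15*d + 1 + d^3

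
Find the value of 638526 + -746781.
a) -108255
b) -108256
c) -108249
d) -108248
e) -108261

638526 + -746781 = -108255
a) -108255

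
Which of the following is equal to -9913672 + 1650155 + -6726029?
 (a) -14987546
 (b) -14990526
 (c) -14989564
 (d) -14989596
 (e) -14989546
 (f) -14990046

First: -9913672 + 1650155 = -8263517
Then: -8263517 + -6726029 = -14989546
e) -14989546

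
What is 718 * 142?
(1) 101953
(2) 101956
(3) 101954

718 * 142 = 101956
2) 101956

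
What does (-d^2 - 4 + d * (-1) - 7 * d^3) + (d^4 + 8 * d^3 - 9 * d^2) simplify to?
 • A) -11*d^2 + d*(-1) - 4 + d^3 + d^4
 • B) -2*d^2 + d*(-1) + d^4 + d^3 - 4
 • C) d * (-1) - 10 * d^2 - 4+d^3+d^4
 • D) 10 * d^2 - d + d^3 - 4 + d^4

Adding the polynomials and combining like terms:
(-d^2 - 4 + d*(-1) - 7*d^3) + (d^4 + 8*d^3 - 9*d^2)
= d * (-1) - 10 * d^2 - 4+d^3+d^4
C) d * (-1) - 10 * d^2 - 4+d^3+d^4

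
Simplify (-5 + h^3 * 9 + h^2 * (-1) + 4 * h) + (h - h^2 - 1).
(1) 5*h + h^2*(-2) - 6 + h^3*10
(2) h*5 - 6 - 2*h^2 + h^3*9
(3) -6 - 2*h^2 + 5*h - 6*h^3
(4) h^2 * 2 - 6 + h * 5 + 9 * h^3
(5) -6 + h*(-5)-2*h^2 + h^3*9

Adding the polynomials and combining like terms:
(-5 + h^3*9 + h^2*(-1) + 4*h) + (h - h^2 - 1)
= h*5 - 6 - 2*h^2 + h^3*9
2) h*5 - 6 - 2*h^2 + h^3*9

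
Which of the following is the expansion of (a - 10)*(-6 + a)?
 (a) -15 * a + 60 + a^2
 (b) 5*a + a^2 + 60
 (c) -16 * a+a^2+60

Expanding (a - 10)*(-6 + a):
= -16 * a+a^2+60
c) -16 * a+a^2+60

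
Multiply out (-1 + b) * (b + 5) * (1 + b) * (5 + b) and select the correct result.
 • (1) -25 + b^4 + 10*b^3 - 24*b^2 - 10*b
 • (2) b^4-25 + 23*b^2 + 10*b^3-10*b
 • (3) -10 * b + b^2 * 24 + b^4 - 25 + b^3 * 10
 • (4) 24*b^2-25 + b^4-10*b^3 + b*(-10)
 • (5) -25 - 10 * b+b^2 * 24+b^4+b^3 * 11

Expanding (-1 + b) * (b + 5) * (1 + b) * (5 + b):
= -10 * b + b^2 * 24 + b^4 - 25 + b^3 * 10
3) -10 * b + b^2 * 24 + b^4 - 25 + b^3 * 10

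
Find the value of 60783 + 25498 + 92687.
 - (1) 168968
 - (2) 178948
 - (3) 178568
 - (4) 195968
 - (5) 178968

First: 60783 + 25498 = 86281
Then: 86281 + 92687 = 178968
5) 178968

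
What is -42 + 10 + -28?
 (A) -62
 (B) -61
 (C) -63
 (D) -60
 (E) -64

First: -42 + 10 = -32
Then: -32 + -28 = -60
D) -60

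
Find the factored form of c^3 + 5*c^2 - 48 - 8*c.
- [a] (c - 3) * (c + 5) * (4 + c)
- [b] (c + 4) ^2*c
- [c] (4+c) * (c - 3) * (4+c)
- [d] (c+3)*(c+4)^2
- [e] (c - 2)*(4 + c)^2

We need to factor c^3 + 5*c^2 - 48 - 8*c.
The factored form is (4+c) * (c - 3) * (4+c).
c) (4+c) * (c - 3) * (4+c)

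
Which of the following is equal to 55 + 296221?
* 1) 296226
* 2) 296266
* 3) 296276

55 + 296221 = 296276
3) 296276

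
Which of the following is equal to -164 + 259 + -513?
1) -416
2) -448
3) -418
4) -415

First: -164 + 259 = 95
Then: 95 + -513 = -418
3) -418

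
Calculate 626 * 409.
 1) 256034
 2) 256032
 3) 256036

626 * 409 = 256034
1) 256034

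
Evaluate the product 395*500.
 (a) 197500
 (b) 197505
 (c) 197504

395 * 500 = 197500
a) 197500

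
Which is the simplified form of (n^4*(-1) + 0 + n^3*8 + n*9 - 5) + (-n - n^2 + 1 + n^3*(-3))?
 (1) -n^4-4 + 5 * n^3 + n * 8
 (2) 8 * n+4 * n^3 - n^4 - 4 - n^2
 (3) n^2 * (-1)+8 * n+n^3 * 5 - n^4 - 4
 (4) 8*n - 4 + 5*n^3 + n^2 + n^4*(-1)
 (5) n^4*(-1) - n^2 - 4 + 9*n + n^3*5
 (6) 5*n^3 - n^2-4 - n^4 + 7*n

Adding the polynomials and combining like terms:
(n^4*(-1) + 0 + n^3*8 + n*9 - 5) + (-n - n^2 + 1 + n^3*(-3))
= n^2 * (-1)+8 * n+n^3 * 5 - n^4 - 4
3) n^2 * (-1)+8 * n+n^3 * 5 - n^4 - 4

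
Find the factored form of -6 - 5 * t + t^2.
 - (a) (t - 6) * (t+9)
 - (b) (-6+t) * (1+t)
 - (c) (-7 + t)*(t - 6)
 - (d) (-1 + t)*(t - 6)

We need to factor -6 - 5 * t + t^2.
The factored form is (-6+t) * (1+t).
b) (-6+t) * (1+t)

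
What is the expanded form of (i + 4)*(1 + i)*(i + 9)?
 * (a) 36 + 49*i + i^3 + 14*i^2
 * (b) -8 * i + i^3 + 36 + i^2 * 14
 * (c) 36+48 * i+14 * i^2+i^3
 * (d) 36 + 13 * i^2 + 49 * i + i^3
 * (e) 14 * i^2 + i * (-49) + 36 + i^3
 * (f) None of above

Expanding (i + 4)*(1 + i)*(i + 9):
= 36 + 49*i + i^3 + 14*i^2
a) 36 + 49*i + i^3 + 14*i^2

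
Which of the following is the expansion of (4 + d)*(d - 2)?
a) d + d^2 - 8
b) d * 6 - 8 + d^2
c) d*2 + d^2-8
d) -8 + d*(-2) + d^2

Expanding (4 + d)*(d - 2):
= d*2 + d^2-8
c) d*2 + d^2-8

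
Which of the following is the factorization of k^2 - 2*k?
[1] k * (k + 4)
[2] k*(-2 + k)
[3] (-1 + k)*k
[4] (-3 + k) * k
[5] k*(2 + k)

We need to factor k^2 - 2*k.
The factored form is k*(-2 + k).
2) k*(-2 + k)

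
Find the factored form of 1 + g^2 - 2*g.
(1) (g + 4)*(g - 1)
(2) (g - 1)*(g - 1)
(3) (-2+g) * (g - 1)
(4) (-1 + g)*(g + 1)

We need to factor 1 + g^2 - 2*g.
The factored form is (g - 1)*(g - 1).
2) (g - 1)*(g - 1)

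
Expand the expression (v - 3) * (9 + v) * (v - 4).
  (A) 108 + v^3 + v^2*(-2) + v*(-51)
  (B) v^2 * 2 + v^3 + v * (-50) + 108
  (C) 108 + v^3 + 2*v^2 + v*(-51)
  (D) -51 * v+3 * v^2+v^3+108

Expanding (v - 3) * (9 + v) * (v - 4):
= 108 + v^3 + 2*v^2 + v*(-51)
C) 108 + v^3 + 2*v^2 + v*(-51)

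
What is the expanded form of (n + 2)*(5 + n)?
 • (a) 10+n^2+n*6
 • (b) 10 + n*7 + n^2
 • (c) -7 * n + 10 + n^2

Expanding (n + 2)*(5 + n):
= 10 + n*7 + n^2
b) 10 + n*7 + n^2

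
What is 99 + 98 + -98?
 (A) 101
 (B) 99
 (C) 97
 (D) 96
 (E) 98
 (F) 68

First: 99 + 98 = 197
Then: 197 + -98 = 99
B) 99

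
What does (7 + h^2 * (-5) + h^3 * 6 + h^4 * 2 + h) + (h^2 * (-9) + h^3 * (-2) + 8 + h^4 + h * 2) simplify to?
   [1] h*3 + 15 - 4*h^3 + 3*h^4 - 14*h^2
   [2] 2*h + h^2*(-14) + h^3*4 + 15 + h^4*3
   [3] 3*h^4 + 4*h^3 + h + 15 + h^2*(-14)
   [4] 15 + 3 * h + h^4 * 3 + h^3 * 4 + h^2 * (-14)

Adding the polynomials and combining like terms:
(7 + h^2*(-5) + h^3*6 + h^4*2 + h) + (h^2*(-9) + h^3*(-2) + 8 + h^4 + h*2)
= 15 + 3 * h + h^4 * 3 + h^3 * 4 + h^2 * (-14)
4) 15 + 3 * h + h^4 * 3 + h^3 * 4 + h^2 * (-14)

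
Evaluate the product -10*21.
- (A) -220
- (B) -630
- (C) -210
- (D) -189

-10 * 21 = -210
C) -210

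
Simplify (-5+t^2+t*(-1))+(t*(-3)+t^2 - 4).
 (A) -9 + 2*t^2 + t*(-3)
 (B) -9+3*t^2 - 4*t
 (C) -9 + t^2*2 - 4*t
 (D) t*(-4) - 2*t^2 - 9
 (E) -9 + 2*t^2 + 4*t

Adding the polynomials and combining like terms:
(-5 + t^2 + t*(-1)) + (t*(-3) + t^2 - 4)
= -9 + t^2*2 - 4*t
C) -9 + t^2*2 - 4*t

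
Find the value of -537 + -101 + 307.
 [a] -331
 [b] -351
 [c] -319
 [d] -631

First: -537 + -101 = -638
Then: -638 + 307 = -331
a) -331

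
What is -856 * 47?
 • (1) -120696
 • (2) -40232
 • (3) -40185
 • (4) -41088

-856 * 47 = -40232
2) -40232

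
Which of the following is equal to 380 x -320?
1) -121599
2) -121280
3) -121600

380 * -320 = -121600
3) -121600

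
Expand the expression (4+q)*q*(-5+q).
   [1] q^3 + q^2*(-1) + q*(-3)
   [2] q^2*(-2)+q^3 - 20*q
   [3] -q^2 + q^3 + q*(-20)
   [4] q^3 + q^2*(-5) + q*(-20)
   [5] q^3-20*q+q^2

Expanding (4+q)*q*(-5+q):
= -q^2 + q^3 + q*(-20)
3) -q^2 + q^3 + q*(-20)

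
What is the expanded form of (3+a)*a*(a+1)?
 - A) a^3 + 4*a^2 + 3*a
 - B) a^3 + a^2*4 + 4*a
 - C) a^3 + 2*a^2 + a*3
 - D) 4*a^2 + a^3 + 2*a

Expanding (3+a)*a*(a+1):
= a^3 + 4*a^2 + 3*a
A) a^3 + 4*a^2 + 3*a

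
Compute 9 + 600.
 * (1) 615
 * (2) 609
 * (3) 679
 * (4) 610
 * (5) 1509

9 + 600 = 609
2) 609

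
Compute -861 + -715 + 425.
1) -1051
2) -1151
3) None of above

First: -861 + -715 = -1576
Then: -1576 + 425 = -1151
2) -1151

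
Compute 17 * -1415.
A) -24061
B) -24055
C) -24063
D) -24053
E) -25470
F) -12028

17 * -1415 = -24055
B) -24055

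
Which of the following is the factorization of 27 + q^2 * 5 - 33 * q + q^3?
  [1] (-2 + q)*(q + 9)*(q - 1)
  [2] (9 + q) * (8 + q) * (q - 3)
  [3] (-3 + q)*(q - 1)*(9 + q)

We need to factor 27 + q^2 * 5 - 33 * q + q^3.
The factored form is (-3 + q)*(q - 1)*(9 + q).
3) (-3 + q)*(q - 1)*(9 + q)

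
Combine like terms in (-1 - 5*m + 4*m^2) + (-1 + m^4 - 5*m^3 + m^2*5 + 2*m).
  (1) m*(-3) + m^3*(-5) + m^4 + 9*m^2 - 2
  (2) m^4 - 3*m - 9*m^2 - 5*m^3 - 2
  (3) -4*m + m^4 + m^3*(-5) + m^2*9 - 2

Adding the polynomials and combining like terms:
(-1 - 5*m + 4*m^2) + (-1 + m^4 - 5*m^3 + m^2*5 + 2*m)
= m*(-3) + m^3*(-5) + m^4 + 9*m^2 - 2
1) m*(-3) + m^3*(-5) + m^4 + 9*m^2 - 2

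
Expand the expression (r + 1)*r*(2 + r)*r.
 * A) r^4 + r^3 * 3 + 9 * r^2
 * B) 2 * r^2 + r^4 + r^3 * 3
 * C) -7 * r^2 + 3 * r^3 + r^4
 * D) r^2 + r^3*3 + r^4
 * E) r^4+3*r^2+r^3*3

Expanding (r + 1)*r*(2 + r)*r:
= 2 * r^2 + r^4 + r^3 * 3
B) 2 * r^2 + r^4 + r^3 * 3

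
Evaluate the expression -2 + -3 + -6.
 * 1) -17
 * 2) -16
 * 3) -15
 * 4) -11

First: -2 + -3 = -5
Then: -5 + -6 = -11
4) -11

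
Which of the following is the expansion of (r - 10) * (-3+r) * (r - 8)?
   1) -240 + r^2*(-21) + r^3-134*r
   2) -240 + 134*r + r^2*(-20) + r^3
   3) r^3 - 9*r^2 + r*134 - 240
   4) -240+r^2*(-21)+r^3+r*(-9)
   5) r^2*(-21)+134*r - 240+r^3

Expanding (r - 10) * (-3+r) * (r - 8):
= r^2*(-21)+134*r - 240+r^3
5) r^2*(-21)+134*r - 240+r^3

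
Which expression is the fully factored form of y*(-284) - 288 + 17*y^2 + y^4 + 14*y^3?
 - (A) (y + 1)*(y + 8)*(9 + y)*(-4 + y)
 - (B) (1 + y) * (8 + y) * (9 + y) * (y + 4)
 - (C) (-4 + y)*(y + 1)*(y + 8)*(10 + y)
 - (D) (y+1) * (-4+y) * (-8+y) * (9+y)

We need to factor y*(-284) - 288 + 17*y^2 + y^4 + 14*y^3.
The factored form is (y + 1)*(y + 8)*(9 + y)*(-4 + y).
A) (y + 1)*(y + 8)*(9 + y)*(-4 + y)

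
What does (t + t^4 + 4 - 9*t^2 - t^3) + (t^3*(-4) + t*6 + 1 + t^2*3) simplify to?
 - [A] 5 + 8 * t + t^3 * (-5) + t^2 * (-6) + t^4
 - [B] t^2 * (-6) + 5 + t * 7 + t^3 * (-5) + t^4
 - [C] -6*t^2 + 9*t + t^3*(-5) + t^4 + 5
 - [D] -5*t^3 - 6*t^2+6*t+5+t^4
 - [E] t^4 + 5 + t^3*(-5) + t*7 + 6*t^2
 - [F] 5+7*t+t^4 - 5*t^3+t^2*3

Adding the polynomials and combining like terms:
(t + t^4 + 4 - 9*t^2 - t^3) + (t^3*(-4) + t*6 + 1 + t^2*3)
= t^2 * (-6) + 5 + t * 7 + t^3 * (-5) + t^4
B) t^2 * (-6) + 5 + t * 7 + t^3 * (-5) + t^4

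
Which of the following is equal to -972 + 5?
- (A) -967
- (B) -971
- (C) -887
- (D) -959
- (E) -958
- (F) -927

-972 + 5 = -967
A) -967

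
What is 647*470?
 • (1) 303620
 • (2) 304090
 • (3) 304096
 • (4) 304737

647 * 470 = 304090
2) 304090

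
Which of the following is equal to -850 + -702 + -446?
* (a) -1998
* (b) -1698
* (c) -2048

First: -850 + -702 = -1552
Then: -1552 + -446 = -1998
a) -1998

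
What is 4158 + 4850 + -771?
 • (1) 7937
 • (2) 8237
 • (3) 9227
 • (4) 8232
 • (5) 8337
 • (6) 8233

First: 4158 + 4850 = 9008
Then: 9008 + -771 = 8237
2) 8237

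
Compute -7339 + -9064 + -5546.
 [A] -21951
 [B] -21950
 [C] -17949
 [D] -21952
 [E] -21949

First: -7339 + -9064 = -16403
Then: -16403 + -5546 = -21949
E) -21949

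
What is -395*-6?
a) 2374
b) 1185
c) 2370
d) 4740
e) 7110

-395 * -6 = 2370
c) 2370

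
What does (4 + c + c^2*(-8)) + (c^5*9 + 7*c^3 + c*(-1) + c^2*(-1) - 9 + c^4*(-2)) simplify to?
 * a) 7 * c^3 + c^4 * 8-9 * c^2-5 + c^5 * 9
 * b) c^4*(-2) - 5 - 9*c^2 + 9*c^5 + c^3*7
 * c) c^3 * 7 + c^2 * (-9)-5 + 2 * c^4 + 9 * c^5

Adding the polynomials and combining like terms:
(4 + c + c^2*(-8)) + (c^5*9 + 7*c^3 + c*(-1) + c^2*(-1) - 9 + c^4*(-2))
= c^4*(-2) - 5 - 9*c^2 + 9*c^5 + c^3*7
b) c^4*(-2) - 5 - 9*c^2 + 9*c^5 + c^3*7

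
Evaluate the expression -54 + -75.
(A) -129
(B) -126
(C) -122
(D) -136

-54 + -75 = -129
A) -129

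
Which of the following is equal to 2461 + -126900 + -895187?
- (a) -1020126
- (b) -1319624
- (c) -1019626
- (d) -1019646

First: 2461 + -126900 = -124439
Then: -124439 + -895187 = -1019626
c) -1019626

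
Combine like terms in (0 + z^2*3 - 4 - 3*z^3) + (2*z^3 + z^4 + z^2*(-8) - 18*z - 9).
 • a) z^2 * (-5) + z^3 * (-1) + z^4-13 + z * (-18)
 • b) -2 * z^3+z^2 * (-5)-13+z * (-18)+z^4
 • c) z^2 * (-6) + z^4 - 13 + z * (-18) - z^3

Adding the polynomials and combining like terms:
(0 + z^2*3 - 4 - 3*z^3) + (2*z^3 + z^4 + z^2*(-8) - 18*z - 9)
= z^2 * (-5) + z^3 * (-1) + z^4-13 + z * (-18)
a) z^2 * (-5) + z^3 * (-1) + z^4-13 + z * (-18)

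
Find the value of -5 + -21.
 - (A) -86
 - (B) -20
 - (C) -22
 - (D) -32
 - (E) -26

-5 + -21 = -26
E) -26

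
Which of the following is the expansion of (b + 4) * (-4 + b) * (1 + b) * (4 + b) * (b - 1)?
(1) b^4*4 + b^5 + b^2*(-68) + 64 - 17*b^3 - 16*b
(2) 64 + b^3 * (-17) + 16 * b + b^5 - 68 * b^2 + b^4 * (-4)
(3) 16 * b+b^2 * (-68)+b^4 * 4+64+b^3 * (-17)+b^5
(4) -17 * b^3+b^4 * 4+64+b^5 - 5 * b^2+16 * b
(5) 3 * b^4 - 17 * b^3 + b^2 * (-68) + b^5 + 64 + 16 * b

Expanding (b + 4) * (-4 + b) * (1 + b) * (4 + b) * (b - 1):
= 16 * b+b^2 * (-68)+b^4 * 4+64+b^3 * (-17)+b^5
3) 16 * b+b^2 * (-68)+b^4 * 4+64+b^3 * (-17)+b^5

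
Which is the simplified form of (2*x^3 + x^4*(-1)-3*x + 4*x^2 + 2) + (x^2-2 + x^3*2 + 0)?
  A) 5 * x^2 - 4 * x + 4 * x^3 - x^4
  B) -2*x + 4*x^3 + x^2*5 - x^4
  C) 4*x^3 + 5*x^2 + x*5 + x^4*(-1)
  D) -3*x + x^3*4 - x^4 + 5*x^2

Adding the polynomials and combining like terms:
(2*x^3 + x^4*(-1) - 3*x + 4*x^2 + 2) + (x^2 - 2 + x^3*2 + 0)
= -3*x + x^3*4 - x^4 + 5*x^2
D) -3*x + x^3*4 - x^4 + 5*x^2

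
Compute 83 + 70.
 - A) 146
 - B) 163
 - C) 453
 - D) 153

83 + 70 = 153
D) 153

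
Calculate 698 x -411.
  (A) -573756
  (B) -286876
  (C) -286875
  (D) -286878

698 * -411 = -286878
D) -286878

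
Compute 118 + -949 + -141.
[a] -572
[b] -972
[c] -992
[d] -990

First: 118 + -949 = -831
Then: -831 + -141 = -972
b) -972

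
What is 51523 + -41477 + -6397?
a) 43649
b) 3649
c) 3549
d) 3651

First: 51523 + -41477 = 10046
Then: 10046 + -6397 = 3649
b) 3649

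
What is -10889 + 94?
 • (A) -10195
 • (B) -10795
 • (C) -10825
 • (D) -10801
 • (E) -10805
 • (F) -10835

-10889 + 94 = -10795
B) -10795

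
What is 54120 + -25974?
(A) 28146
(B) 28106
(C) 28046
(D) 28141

54120 + -25974 = 28146
A) 28146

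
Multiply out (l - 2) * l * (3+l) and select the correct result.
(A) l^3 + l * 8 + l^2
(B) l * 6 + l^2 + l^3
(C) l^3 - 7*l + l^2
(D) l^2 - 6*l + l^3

Expanding (l - 2) * l * (3+l):
= l^2 - 6*l + l^3
D) l^2 - 6*l + l^3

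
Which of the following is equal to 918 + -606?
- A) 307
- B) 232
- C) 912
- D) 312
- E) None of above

918 + -606 = 312
D) 312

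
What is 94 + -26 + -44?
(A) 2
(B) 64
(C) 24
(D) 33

First: 94 + -26 = 68
Then: 68 + -44 = 24
C) 24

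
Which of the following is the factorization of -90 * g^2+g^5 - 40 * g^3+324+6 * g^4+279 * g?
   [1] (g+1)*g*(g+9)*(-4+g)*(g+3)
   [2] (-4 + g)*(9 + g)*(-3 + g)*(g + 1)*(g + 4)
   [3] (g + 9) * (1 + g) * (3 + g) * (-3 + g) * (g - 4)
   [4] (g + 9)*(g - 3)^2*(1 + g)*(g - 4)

We need to factor -90 * g^2+g^5 - 40 * g^3+324+6 * g^4+279 * g.
The factored form is (g + 9) * (1 + g) * (3 + g) * (-3 + g) * (g - 4).
3) (g + 9) * (1 + g) * (3 + g) * (-3 + g) * (g - 4)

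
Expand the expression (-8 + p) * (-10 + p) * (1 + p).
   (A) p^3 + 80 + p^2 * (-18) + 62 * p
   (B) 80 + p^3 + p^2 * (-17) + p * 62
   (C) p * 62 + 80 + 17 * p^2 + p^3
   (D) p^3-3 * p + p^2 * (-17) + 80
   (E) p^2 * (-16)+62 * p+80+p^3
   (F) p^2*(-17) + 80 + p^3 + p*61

Expanding (-8 + p) * (-10 + p) * (1 + p):
= 80 + p^3 + p^2 * (-17) + p * 62
B) 80 + p^3 + p^2 * (-17) + p * 62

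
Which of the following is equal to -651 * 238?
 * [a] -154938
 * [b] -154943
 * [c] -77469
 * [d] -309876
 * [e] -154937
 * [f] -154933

-651 * 238 = -154938
a) -154938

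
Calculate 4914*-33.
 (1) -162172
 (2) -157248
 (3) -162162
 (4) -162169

4914 * -33 = -162162
3) -162162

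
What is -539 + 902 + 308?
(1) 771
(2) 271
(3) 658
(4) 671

First: -539 + 902 = 363
Then: 363 + 308 = 671
4) 671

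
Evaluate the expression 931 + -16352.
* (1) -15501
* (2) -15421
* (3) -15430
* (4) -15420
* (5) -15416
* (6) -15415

931 + -16352 = -15421
2) -15421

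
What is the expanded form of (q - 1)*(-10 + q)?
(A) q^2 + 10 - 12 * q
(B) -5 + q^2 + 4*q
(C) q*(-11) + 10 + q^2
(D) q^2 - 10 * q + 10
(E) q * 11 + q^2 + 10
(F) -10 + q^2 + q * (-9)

Expanding (q - 1)*(-10 + q):
= q*(-11) + 10 + q^2
C) q*(-11) + 10 + q^2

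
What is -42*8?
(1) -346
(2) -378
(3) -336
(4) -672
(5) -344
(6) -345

-42 * 8 = -336
3) -336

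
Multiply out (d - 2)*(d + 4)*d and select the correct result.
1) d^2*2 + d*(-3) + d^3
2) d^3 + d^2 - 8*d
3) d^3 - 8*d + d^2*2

Expanding (d - 2)*(d + 4)*d:
= d^3 - 8*d + d^2*2
3) d^3 - 8*d + d^2*2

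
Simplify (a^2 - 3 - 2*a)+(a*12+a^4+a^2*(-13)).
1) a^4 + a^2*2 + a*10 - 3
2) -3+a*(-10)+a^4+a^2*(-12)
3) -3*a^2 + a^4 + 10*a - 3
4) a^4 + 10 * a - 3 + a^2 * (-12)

Adding the polynomials and combining like terms:
(a^2 - 3 - 2*a) + (a*12 + a^4 + a^2*(-13))
= a^4 + 10 * a - 3 + a^2 * (-12)
4) a^4 + 10 * a - 3 + a^2 * (-12)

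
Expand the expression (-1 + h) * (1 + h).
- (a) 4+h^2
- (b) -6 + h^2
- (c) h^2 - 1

Expanding (-1 + h) * (1 + h):
= h^2 - 1
c) h^2 - 1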